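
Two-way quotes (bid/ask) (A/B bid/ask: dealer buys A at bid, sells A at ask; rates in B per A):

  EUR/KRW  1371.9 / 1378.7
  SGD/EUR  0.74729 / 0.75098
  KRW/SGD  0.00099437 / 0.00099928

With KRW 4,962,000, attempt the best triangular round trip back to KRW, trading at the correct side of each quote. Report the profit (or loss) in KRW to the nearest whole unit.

Best loop KRW → SGD → EUR → KRW:
KRW 4,962,000 × 0.00099437 (sell KRW at bid) = SGD 4,934.06
SGD 4,934.06 × 0.74729 (sell SGD at bid) = EUR 3,687.18
EUR 3,687.18 × 1371.9 (sell EUR at bid) = KRW 5,058,438

Net profit: KRW 96,438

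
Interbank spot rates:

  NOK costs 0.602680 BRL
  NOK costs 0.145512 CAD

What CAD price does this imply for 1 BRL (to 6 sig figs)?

1 BRL ÷ 0.602680 = 1.65926 NOK
1.65926 NOK × 0.145512 = 0.241442 CAD

BRL/CAD = 0.241442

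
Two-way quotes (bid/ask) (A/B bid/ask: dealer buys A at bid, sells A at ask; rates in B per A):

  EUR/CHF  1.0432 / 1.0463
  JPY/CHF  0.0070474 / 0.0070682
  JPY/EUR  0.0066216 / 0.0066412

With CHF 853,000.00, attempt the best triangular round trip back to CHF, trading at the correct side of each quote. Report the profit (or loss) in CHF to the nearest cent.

Best loop CHF → EUR → JPY → CHF:
CHF 853,000.00 ÷ 1.0463 (buy EUR at ask) = EUR 815,253.75
EUR 815,253.75 ÷ 0.0066412 (buy JPY at ask) = JPY 122,756,994
JPY 122,756,994 × 0.0070474 (sell JPY at bid) = CHF 865,117.64

Net profit: CHF 12,117.64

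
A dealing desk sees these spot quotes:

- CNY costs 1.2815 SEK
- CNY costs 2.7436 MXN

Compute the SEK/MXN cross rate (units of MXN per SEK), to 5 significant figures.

SEK/MXN = 2.1409

1 SEK ÷ 1.2815 = 0.780336 CNY
0.780336 CNY × 2.7436 = 2.14093 MXN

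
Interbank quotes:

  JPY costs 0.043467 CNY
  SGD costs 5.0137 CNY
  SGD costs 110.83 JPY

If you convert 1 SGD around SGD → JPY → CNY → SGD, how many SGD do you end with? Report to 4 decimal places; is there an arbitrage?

Around SGD → JPY → CNY → SGD: 1 × 110.83 × 0.043467 ÷ 5.0137 = 0.960857
Product < 1; profitable direction is SGD → CNY → JPY → SGD.

0.9609 (arbitrage exists)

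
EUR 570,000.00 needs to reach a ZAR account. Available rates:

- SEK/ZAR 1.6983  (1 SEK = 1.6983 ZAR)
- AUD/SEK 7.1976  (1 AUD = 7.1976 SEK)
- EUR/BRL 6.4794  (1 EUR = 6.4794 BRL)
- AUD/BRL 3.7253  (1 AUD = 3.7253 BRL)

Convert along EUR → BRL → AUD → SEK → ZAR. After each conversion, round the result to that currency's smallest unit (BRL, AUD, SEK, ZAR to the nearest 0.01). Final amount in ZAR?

ZAR 12,118,545.84

EUR 570,000.00 × 6.4794 = BRL 3,693,258.00
BRL 3,693,258.00 ÷ 3.7253 = AUD 991,398.81
AUD 991,398.81 × 7.1976 = SEK 7,135,692.07
SEK 7,135,692.07 × 1.6983 = ZAR 12,118,545.84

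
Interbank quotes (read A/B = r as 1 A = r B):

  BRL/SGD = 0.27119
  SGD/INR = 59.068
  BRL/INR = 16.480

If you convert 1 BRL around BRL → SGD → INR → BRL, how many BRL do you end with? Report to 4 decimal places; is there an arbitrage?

Around BRL → SGD → INR → BRL: 1 × 0.27119 × 59.068 ÷ 16.480 = 0.972006
Product < 1; profitable direction is BRL → INR → SGD → BRL.

0.9720 (arbitrage exists)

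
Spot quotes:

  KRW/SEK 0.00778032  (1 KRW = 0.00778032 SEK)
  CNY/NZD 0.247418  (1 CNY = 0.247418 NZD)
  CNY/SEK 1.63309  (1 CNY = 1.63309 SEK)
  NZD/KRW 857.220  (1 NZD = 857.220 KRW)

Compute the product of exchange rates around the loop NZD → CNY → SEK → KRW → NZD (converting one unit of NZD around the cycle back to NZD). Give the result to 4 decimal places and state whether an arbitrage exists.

0.9897 (arbitrage exists)

Around NZD → CNY → SEK → KRW → NZD: 1 ÷ 0.247418 × 1.63309 ÷ 0.00778032 ÷ 857.220 = 0.989667
Product < 1; profitable direction is NZD → KRW → SEK → CNY → NZD.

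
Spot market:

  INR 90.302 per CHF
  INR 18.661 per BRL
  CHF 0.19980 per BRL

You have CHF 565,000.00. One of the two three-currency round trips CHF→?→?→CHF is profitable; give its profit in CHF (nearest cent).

Profit: CHF 19,373.49

Profitable loop is CHF → BRL → INR → CHF:
CHF 565,000.00 ÷ 0.19980 = BRL 2,827,827.83
BRL 2,827,827.83 × 18.661 = INR 52,770,095.10
INR 52,770,095.10 ÷ 90.302 = CHF 584,373.49
Profit = CHF 584,373.49 − CHF 565,000.00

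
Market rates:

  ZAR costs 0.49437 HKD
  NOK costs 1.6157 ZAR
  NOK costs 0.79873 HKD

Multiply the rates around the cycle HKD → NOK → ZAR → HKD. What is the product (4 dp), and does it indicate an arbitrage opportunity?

1.0000 (no arbitrage)

Around HKD → NOK → ZAR → HKD: 1 ÷ 0.79873 × 1.6157 × 0.49437 = 1.000030
Product ≈ 1 (deviation 0.003%, within rounding noise).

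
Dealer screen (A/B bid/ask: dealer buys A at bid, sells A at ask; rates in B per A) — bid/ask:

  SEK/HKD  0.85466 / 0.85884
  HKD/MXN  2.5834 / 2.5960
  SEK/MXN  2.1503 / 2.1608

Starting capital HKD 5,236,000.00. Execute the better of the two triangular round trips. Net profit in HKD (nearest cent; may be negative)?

Net profit: HKD 114,201.03

Best loop HKD → MXN → SEK → HKD:
HKD 5,236,000.00 × 2.5834 (sell HKD at bid) = MXN 13,526,682.40
MXN 13,526,682.40 ÷ 2.1608 (buy SEK at ask) = SEK 6,260,034.43
SEK 6,260,034.43 × 0.85466 (sell SEK at bid) = HKD 5,350,201.03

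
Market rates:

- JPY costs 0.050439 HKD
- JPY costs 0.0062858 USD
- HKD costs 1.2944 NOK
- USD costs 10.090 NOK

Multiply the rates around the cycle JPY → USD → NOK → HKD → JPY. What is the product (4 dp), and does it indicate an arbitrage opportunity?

Around JPY → USD → NOK → HKD → JPY: 1 × 0.0062858 × 10.090 ÷ 1.2944 ÷ 0.050439 = 0.971442
Product < 1; profitable direction is JPY → HKD → NOK → USD → JPY.

0.9714 (arbitrage exists)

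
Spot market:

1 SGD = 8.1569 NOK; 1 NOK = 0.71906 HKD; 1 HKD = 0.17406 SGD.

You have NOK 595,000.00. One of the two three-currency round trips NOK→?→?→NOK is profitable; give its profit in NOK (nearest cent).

Profitable loop is NOK → HKD → SGD → NOK:
NOK 595,000.00 × 0.71906 = HKD 427,840.70
HKD 427,840.70 × 0.17406 = SGD 74,469.95
SGD 74,469.95 × 8.1569 = NOK 607,443.95
Profit = NOK 607,443.95 − NOK 595,000.00

Profit: NOK 12,443.95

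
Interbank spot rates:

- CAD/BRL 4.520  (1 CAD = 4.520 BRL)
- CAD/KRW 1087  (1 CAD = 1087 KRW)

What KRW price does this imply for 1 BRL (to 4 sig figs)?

1 BRL ÷ 4.520 = 0.221239 CAD
0.221239 CAD × 1087 = 240.487 KRW

BRL/KRW = 240.5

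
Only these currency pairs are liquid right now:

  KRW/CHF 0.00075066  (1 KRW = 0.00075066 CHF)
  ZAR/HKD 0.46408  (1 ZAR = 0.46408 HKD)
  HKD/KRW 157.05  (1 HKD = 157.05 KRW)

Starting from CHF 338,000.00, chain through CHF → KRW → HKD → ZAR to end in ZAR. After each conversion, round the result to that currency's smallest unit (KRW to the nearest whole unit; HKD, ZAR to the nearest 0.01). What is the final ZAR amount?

ZAR 6,177,925.01

CHF 338,000.00 ÷ 0.00075066 = KRW 450,270,429
KRW 450,270,429 ÷ 157.05 = HKD 2,867,051.44
HKD 2,867,051.44 ÷ 0.46408 = ZAR 6,177,925.01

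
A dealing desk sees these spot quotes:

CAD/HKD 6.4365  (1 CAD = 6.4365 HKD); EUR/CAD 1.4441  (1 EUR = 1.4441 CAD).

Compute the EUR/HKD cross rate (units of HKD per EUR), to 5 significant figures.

EUR/HKD = 9.2949

1 EUR × 1.4441 = 1.4441 CAD
1.4441 CAD × 6.4365 = 9.29495 HKD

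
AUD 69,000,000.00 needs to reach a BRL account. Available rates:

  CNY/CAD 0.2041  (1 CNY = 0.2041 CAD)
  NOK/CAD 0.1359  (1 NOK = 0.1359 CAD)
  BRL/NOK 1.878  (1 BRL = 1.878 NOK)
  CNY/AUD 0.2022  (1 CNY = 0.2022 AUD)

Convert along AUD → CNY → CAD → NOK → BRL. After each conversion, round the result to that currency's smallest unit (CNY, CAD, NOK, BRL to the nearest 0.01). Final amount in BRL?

BRL 272,895,201.67

AUD 69,000,000.00 ÷ 0.2022 = CNY 341,246,290.80
CNY 341,246,290.80 × 0.2041 = CAD 69,648,367.95
CAD 69,648,367.95 ÷ 0.1359 = NOK 512,497,188.74
NOK 512,497,188.74 ÷ 1.878 = BRL 272,895,201.67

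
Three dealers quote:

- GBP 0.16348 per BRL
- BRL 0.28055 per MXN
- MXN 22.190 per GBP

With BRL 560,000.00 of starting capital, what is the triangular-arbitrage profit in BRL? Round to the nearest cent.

Profit: BRL 9,928.31

Profitable loop is BRL → GBP → MXN → BRL:
BRL 560,000.00 × 0.16348 = GBP 91,548.80
GBP 91,548.80 × 22.190 = MXN 2,031,467.87
MXN 2,031,467.87 × 0.28055 = BRL 569,928.31
Profit = BRL 569,928.31 − BRL 560,000.00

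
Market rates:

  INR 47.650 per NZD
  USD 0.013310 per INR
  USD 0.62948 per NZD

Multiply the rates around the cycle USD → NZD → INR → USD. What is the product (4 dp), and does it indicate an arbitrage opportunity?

1.0075 (arbitrage exists)

Around USD → NZD → INR → USD: 1 ÷ 0.62948 × 47.650 × 0.013310 = 1.007532
Product > 1; profitable direction is USD → NZD → INR → USD.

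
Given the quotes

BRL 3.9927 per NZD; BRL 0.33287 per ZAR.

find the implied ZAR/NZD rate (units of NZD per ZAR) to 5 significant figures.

ZAR/NZD = 0.083370

1 ZAR × 0.33287 = 0.33287 BRL
0.33287 BRL ÷ 3.9927 = 0.0833696 NZD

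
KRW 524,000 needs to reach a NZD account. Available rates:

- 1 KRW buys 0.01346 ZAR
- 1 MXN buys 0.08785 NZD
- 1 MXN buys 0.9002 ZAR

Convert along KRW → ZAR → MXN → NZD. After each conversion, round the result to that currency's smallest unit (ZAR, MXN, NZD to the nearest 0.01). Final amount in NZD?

NZD 688.30

KRW 524,000 × 0.01346 = ZAR 7,053.04
ZAR 7,053.04 ÷ 0.9002 = MXN 7,834.97
MXN 7,834.97 × 0.08785 = NZD 688.30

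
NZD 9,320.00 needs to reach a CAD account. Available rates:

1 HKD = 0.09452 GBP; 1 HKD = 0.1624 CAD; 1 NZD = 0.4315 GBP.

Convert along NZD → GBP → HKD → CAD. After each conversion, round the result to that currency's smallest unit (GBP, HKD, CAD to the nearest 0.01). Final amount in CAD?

NZD 9,320.00 × 0.4315 = GBP 4,021.58
GBP 4,021.58 ÷ 0.09452 = HKD 42,547.40
HKD 42,547.40 × 0.1624 = CAD 6,909.70

CAD 6,909.70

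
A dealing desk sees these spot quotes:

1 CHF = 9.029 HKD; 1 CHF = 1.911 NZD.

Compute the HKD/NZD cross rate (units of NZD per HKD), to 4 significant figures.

HKD/NZD = 0.2117

1 HKD ÷ 9.029 = 0.110754 CHF
0.110754 CHF × 1.911 = 0.211651 NZD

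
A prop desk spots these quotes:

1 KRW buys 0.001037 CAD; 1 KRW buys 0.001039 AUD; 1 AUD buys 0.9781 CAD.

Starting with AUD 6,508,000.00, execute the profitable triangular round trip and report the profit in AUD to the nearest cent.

Profitable loop is AUD → KRW → CAD → AUD:
AUD 6,508,000.00 ÷ 0.001039 = KRW 6,263,715,111
KRW 6,263,715,111 × 0.001037 = CAD 6,495,472.57
CAD 6,495,472.57 ÷ 0.9781 = AUD 6,640,908.47
Profit = AUD 6,640,908.47 − AUD 6,508,000.00

Profit: AUD 132,908.47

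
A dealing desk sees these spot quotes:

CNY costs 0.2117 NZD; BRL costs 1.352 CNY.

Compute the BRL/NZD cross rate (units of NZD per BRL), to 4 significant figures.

BRL/NZD = 0.2862

1 BRL × 1.352 = 1.352 CNY
1.352 CNY × 0.2117 = 0.286218 NZD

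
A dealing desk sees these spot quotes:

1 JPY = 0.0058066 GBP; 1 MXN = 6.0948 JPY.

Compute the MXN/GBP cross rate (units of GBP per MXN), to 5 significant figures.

1 MXN × 6.0948 = 6.0948 JPY
6.0948 JPY × 0.0058066 = 0.0353901 GBP

MXN/GBP = 0.035390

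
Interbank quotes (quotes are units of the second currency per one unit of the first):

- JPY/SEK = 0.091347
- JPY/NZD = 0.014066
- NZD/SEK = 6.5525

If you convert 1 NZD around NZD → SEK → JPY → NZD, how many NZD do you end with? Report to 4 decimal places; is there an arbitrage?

Around NZD → SEK → JPY → NZD: 1 × 6.5525 ÷ 0.091347 × 0.014066 = 1.008982
Product > 1; profitable direction is NZD → SEK → JPY → NZD.

1.0090 (arbitrage exists)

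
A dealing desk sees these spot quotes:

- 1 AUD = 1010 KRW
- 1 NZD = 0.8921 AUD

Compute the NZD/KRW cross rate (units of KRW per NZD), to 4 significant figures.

NZD/KRW = 901.0

1 NZD × 0.8921 = 0.8921 AUD
0.8921 AUD × 1010 = 901.021 KRW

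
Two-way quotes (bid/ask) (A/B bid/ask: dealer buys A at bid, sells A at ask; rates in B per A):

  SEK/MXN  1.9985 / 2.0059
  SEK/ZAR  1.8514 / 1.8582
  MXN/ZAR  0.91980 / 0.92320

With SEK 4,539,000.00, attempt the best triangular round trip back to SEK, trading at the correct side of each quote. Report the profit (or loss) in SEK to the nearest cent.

Best loop SEK → ZAR → MXN → SEK:
SEK 4,539,000.00 × 1.8514 (sell SEK at bid) = ZAR 8,403,504.60
ZAR 8,403,504.60 ÷ 0.92320 (buy MXN at ask) = MXN 9,102,582.97
MXN 9,102,582.97 ÷ 2.0059 (buy SEK at ask) = SEK 4,537,904.67

Net result: SEK -1,095.33 (no profitable arbitrage after spreads)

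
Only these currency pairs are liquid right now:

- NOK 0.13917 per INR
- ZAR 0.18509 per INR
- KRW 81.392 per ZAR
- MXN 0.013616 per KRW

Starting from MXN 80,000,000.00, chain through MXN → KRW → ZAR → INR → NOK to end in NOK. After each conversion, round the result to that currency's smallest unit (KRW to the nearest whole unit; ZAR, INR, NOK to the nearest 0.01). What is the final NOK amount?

NOK 54,277,694.93

MXN 80,000,000.00 ÷ 0.013616 = KRW 5,875,440,658
KRW 5,875,440,658 ÷ 81.392 = ZAR 72,186,955.20
ZAR 72,186,955.20 ÷ 0.18509 = INR 390,010,023.23
INR 390,010,023.23 × 0.13917 = NOK 54,277,694.93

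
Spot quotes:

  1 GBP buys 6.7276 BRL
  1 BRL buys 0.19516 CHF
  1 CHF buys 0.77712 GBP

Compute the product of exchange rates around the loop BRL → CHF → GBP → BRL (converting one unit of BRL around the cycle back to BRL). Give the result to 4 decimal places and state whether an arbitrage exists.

1.0203 (arbitrage exists)

Around BRL → CHF → GBP → BRL: 1 × 0.19516 × 0.77712 × 6.7276 = 1.020326
Product > 1; profitable direction is BRL → CHF → GBP → BRL.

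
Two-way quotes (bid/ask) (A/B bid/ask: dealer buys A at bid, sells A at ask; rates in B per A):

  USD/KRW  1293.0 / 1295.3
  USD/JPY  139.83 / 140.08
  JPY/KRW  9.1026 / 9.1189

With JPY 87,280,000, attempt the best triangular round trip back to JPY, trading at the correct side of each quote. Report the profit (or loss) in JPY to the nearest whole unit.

Net profit: JPY 1,067,584

Best loop JPY → USD → KRW → JPY:
JPY 87,280,000 ÷ 140.08 (buy USD at ask) = USD 623,072.53
USD 623,072.53 × 1293.0 (sell USD at bid) = KRW 805,632,781
KRW 805,632,781 ÷ 9.1189 (buy JPY at ask) = JPY 88,347,584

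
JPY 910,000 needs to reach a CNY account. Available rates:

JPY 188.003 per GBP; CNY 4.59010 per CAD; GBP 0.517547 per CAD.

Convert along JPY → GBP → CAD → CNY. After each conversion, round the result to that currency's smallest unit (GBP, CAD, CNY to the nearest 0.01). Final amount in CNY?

CNY 42,928.82

JPY 910,000 ÷ 188.003 = GBP 4,840.35
GBP 4,840.35 ÷ 0.517547 = CAD 9,352.48
CAD 9,352.48 × 4.59010 = CNY 42,928.82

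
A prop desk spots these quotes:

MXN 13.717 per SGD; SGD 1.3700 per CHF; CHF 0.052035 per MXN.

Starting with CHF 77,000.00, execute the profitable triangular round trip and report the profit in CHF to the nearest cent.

Profit: CHF 1,743.64

Profitable loop is CHF → MXN → SGD → CHF:
CHF 77,000.00 ÷ 0.052035 = MXN 1,479,773.23
MXN 1,479,773.23 ÷ 13.717 = SGD 107,878.78
SGD 107,878.78 ÷ 1.3700 = CHF 78,743.64
Profit = CHF 78,743.64 − CHF 77,000.00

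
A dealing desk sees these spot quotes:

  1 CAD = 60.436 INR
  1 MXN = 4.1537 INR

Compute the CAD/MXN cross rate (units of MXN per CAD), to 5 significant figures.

1 CAD × 60.436 = 60.436 INR
60.436 INR ÷ 4.1537 = 14.5499 MXN

CAD/MXN = 14.550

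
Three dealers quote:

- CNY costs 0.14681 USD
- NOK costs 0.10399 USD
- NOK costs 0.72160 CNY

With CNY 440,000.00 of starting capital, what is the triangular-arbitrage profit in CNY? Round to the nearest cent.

Profitable loop is CNY → USD → NOK → CNY:
CNY 440,000.00 × 0.14681 = USD 64,596.40
USD 64,596.40 ÷ 0.10399 = NOK 621,178.96
NOK 621,178.96 × 0.72160 = CNY 448,242.74
Profit = CNY 448,242.74 − CNY 440,000.00

Profit: CNY 8,242.74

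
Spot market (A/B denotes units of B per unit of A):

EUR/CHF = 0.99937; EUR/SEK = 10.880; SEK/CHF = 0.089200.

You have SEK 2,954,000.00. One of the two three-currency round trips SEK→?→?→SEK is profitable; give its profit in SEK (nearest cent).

Profit: SEK 87,886.81

Profitable loop is SEK → EUR → CHF → SEK:
SEK 2,954,000.00 ÷ 10.880 = EUR 271,507.35
EUR 271,507.35 × 0.99937 = CHF 271,336.30
CHF 271,336.30 ÷ 0.089200 = SEK 3,041,886.81
Profit = SEK 3,041,886.81 − SEK 2,954,000.00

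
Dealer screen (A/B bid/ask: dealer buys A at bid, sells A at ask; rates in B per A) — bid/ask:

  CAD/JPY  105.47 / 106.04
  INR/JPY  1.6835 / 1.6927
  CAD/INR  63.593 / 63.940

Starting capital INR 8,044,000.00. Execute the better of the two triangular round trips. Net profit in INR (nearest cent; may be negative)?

Best loop INR → JPY → CAD → INR:
INR 8,044,000.00 × 1.6835 (sell INR at bid) = JPY 13,542,074
JPY 13,542,074 ÷ 106.04 (buy CAD at ask) = CAD 127,707.22
CAD 127,707.22 × 63.593 (sell CAD at bid) = INR 8,121,285.48

Net profit: INR 77,285.48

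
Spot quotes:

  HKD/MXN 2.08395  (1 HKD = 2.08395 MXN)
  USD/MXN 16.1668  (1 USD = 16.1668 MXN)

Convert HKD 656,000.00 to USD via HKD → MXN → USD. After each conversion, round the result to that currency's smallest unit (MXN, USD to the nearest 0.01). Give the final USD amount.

HKD 656,000.00 × 2.08395 = MXN 1,367,071.20
MXN 1,367,071.20 ÷ 16.1668 = USD 84,560.41

USD 84,560.41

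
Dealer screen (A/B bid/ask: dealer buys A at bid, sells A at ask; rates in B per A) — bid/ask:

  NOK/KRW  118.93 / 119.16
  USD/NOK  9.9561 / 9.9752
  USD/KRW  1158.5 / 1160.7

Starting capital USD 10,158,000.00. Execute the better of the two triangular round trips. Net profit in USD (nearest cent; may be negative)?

Net profit: USD 204,603.78

Best loop USD → NOK → KRW → USD:
USD 10,158,000.00 × 9.9561 (sell USD at bid) = NOK 101,134,063.80
NOK 101,134,063.80 × 118.93 (sell NOK at bid) = KRW 12,027,874,208
KRW 12,027,874,208 ÷ 1160.7 (buy USD at ask) = USD 10,362,603.78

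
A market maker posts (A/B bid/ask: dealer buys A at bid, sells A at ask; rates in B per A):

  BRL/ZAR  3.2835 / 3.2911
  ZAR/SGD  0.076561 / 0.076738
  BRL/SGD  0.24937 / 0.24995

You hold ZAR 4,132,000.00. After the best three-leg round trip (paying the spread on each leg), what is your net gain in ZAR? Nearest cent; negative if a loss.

Net profit: ZAR 23,772.74

Best loop ZAR → SGD → BRL → ZAR:
ZAR 4,132,000.00 × 0.076561 (sell ZAR at bid) = SGD 316,350.05
SGD 316,350.05 ÷ 0.24995 (buy BRL at ask) = BRL 1,265,653.34
BRL 1,265,653.34 × 3.2835 (sell BRL at bid) = ZAR 4,155,772.74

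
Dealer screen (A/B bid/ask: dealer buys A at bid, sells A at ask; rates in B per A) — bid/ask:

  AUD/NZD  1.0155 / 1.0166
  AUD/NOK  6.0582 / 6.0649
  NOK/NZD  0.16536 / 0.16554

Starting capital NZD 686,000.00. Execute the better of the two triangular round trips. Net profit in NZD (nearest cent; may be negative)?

Net profit: NZD 7,868.94

Best loop NZD → NOK → AUD → NZD:
NZD 686,000.00 ÷ 0.16554 (buy NOK at ask) = NOK 4,144,013.53
NOK 4,144,013.53 ÷ 6.0649 (buy AUD at ask) = AUD 683,278.13
AUD 683,278.13 × 1.0155 (sell AUD at bid) = NZD 693,868.94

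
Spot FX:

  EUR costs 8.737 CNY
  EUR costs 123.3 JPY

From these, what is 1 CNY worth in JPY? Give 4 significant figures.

1 CNY ÷ 8.737 = 0.114456 EUR
0.114456 EUR × 123.3 = 14.1124 JPY

CNY/JPY = 14.11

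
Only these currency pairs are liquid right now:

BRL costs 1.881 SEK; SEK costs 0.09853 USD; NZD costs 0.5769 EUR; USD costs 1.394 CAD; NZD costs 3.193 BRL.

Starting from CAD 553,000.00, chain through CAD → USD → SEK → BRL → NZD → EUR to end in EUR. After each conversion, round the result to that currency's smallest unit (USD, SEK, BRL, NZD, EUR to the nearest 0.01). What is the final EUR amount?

CAD 553,000.00 ÷ 1.394 = USD 396,700.14
USD 396,700.14 ÷ 0.09853 = SEK 4,026,186.34
SEK 4,026,186.34 ÷ 1.881 = BRL 2,140,449.94
BRL 2,140,449.94 ÷ 3.193 = NZD 670,357.01
NZD 670,357.01 × 0.5769 = EUR 386,728.96

EUR 386,728.96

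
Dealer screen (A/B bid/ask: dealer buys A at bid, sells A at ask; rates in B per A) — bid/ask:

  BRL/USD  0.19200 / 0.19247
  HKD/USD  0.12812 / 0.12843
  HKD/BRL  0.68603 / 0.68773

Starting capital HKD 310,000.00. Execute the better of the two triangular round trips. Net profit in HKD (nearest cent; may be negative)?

Net profit: HKD 7,935.88

Best loop HKD → BRL → USD → HKD:
HKD 310,000.00 × 0.68603 (sell HKD at bid) = BRL 212,669.30
BRL 212,669.30 × 0.19200 (sell BRL at bid) = USD 40,832.51
USD 40,832.51 ÷ 0.12843 (buy HKD at ask) = HKD 317,935.88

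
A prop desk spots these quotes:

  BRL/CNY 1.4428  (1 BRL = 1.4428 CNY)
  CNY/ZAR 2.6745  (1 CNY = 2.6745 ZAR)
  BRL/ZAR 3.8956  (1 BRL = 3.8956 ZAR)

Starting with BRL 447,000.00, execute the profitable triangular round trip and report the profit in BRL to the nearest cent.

Profitable loop is BRL → ZAR → CNY → BRL:
BRL 447,000.00 × 3.8956 = ZAR 1,741,333.20
ZAR 1,741,333.20 ÷ 2.6745 = CNY 651,087.38
CNY 651,087.38 ÷ 1.4428 = BRL 451,266.55
Profit = BRL 451,266.55 − BRL 447,000.00

Profit: BRL 4,266.55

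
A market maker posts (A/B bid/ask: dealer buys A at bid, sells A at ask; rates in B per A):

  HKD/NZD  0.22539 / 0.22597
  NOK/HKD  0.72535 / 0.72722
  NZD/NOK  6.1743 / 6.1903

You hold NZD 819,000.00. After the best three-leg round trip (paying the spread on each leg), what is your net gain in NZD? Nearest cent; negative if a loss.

Best loop NZD → NOK → HKD → NZD:
NZD 819,000.00 × 6.1743 (sell NZD at bid) = NOK 5,056,751.70
NOK 5,056,751.70 × 0.72535 (sell NOK at bid) = HKD 3,667,914.85
HKD 3,667,914.85 × 0.22539 (sell HKD at bid) = NZD 826,711.33

Net profit: NZD 7,711.33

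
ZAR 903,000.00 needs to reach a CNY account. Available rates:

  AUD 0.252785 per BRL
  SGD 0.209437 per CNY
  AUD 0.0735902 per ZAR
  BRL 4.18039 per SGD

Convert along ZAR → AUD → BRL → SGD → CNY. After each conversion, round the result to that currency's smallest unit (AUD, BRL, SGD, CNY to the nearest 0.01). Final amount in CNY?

ZAR 903,000.00 × 0.0735902 = AUD 66,451.95
AUD 66,451.95 ÷ 0.252785 = BRL 262,879.32
BRL 262,879.32 ÷ 4.18039 = SGD 62,883.92
SGD 62,883.92 ÷ 0.209437 = CNY 300,252.20

CNY 300,252.20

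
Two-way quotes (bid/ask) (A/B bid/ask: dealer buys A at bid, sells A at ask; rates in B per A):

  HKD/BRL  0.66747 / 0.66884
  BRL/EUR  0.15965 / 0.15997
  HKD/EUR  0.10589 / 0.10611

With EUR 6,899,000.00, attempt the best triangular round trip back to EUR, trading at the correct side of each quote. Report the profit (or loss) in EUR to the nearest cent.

Net profit: EUR 29,360.93

Best loop EUR → HKD → BRL → EUR:
EUR 6,899,000.00 ÷ 0.10611 (buy HKD at ask) = HKD 65,017,434.74
HKD 65,017,434.74 × 0.66747 (sell HKD at bid) = BRL 43,397,187.16
BRL 43,397,187.16 × 0.15965 (sell BRL at bid) = EUR 6,928,360.93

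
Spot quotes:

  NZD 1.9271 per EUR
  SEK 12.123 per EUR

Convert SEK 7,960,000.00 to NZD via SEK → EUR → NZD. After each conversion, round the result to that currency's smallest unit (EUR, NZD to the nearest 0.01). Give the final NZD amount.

NZD 1,265,339.93

SEK 7,960,000.00 ÷ 12.123 = EUR 656,603.15
EUR 656,603.15 × 1.9271 = NZD 1,265,339.93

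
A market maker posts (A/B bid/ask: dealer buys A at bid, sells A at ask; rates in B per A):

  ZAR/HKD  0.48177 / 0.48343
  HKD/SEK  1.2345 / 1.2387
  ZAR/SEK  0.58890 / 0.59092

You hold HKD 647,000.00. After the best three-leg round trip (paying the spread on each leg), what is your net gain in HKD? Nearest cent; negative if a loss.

Net profit: HKD 4,188.07

Best loop HKD → SEK → ZAR → HKD:
HKD 647,000.00 × 1.2345 (sell HKD at bid) = SEK 798,721.50
SEK 798,721.50 ÷ 0.59092 (buy ZAR at ask) = ZAR 1,351,657.58
ZAR 1,351,657.58 × 0.48177 (sell ZAR at bid) = HKD 651,188.07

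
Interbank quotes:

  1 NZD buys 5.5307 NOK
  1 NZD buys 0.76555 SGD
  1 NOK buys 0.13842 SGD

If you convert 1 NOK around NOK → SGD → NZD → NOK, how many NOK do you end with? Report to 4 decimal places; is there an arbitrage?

Around NOK → SGD → NZD → NOK: 1 × 0.13842 ÷ 0.76555 × 5.5307 = 1.000012
Product ≈ 1 (deviation 0.001%, within rounding noise).

1.0000 (no arbitrage)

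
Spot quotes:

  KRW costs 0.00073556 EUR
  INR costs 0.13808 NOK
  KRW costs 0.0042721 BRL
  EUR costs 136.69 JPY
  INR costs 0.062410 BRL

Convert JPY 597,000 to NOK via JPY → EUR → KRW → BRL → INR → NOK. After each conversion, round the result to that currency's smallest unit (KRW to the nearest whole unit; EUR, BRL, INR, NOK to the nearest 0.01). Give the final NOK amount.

JPY 597,000 ÷ 136.69 = EUR 4,367.55
EUR 4,367.55 ÷ 0.00073556 = KRW 5,937,721
KRW 5,937,721 × 0.0042721 = BRL 25,366.54
BRL 25,366.54 ÷ 0.062410 = INR 406,449.93
INR 406,449.93 × 0.13808 = NOK 56,122.61

NOK 56,122.61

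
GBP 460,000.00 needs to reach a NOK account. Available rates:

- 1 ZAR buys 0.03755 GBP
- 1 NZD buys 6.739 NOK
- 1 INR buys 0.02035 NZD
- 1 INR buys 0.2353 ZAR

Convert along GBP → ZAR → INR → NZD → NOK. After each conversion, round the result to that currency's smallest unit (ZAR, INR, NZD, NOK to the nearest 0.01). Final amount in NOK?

NOK 7,139,796.50

GBP 460,000.00 ÷ 0.03755 = ZAR 12,250,332.89
ZAR 12,250,332.89 ÷ 0.2353 = INR 52,062,613.22
INR 52,062,613.22 × 0.02035 = NZD 1,059,474.18
NZD 1,059,474.18 × 6.739 = NOK 7,139,796.50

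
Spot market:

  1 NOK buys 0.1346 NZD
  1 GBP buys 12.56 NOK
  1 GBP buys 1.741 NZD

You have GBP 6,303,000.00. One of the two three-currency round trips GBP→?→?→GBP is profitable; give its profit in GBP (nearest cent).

Profit: GBP 187,996.56

Profitable loop is GBP → NZD → NOK → GBP:
GBP 6,303,000.00 × 1.741 = NZD 10,973,523.00
NZD 10,973,523.00 ÷ 0.1346 = NOK 81,526,916.79
NOK 81,526,916.79 ÷ 12.56 = GBP 6,490,996.56
Profit = GBP 6,490,996.56 − GBP 6,303,000.00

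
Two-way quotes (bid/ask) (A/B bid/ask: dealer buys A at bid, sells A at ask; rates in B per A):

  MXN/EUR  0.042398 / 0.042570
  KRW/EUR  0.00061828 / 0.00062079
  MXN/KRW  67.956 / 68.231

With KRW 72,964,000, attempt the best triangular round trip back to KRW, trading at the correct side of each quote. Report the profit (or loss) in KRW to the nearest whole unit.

Best loop KRW → MXN → EUR → KRW:
KRW 72,964,000 ÷ 68.231 (buy MXN at ask) = MXN 1,069,367.30
MXN 1,069,367.30 × 0.042398 (sell MXN at bid) = EUR 45,339.03
EUR 45,339.03 ÷ 0.00062079 (buy KRW at ask) = KRW 73,034,415

Net profit: KRW 70,415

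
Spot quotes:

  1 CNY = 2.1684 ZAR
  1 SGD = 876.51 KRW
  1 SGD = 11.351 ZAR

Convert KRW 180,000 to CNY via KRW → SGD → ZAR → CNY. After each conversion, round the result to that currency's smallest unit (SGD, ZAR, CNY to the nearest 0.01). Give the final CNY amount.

CNY 1,075.00

KRW 180,000 ÷ 876.51 = SGD 205.36
SGD 205.36 × 11.351 = ZAR 2,331.04
ZAR 2,331.04 ÷ 2.1684 = CNY 1,075.00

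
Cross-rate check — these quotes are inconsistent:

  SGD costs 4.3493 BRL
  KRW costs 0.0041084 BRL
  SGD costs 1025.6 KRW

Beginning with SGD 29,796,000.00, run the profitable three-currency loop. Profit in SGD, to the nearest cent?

Profitable loop is SGD → BRL → KRW → SGD:
SGD 29,796,000.00 × 4.3493 = BRL 129,591,742.80
BRL 129,591,742.80 ÷ 0.0041084 = KRW 31,543,117,223
KRW 31,543,117,223 ÷ 1025.6 = SGD 30,755,769.52
Profit = SGD 30,755,769.52 − SGD 29,796,000.00

Profit: SGD 959,769.52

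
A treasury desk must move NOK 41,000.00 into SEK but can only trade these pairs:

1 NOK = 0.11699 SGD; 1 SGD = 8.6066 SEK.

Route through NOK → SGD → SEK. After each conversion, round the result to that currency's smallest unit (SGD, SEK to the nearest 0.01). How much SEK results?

NOK 41,000.00 × 0.11699 = SGD 4,796.59
SGD 4,796.59 × 8.6066 = SEK 41,282.33

SEK 41,282.33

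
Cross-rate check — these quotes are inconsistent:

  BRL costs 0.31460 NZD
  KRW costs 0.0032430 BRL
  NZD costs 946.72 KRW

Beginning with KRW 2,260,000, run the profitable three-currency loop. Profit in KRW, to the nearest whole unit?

Profitable loop is KRW → NZD → BRL → KRW:
KRW 2,260,000 ÷ 946.72 = NZD 2,387.19
NZD 2,387.19 ÷ 0.31460 = BRL 7,588.01
BRL 7,588.01 ÷ 0.0032430 = KRW 2,339,813
Profit = KRW 2,339,813 − KRW 2,260,000

Profit: KRW 79,813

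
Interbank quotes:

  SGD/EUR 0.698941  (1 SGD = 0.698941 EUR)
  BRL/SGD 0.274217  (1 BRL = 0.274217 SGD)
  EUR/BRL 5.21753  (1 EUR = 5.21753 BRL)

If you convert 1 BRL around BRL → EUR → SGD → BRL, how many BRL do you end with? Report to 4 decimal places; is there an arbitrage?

1.0000 (no arbitrage)

Around BRL → EUR → SGD → BRL: 1 ÷ 5.21753 ÷ 0.698941 ÷ 0.274217 = 1.000000
Product ≈ 1 (deviation 0.000%, within rounding noise).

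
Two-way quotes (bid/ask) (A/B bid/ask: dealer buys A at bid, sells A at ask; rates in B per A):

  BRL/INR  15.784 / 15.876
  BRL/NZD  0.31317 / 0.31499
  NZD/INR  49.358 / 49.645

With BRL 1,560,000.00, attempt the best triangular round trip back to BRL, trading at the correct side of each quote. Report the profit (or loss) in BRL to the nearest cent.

Best loop BRL → INR → NZD → BRL:
BRL 1,560,000.00 × 15.784 (sell BRL at bid) = INR 24,623,040.00
INR 24,623,040.00 ÷ 49.645 (buy NZD at ask) = NZD 495,982.27
NZD 495,982.27 ÷ 0.31499 (buy BRL at ask) = BRL 1,574,596.89

Net profit: BRL 14,596.89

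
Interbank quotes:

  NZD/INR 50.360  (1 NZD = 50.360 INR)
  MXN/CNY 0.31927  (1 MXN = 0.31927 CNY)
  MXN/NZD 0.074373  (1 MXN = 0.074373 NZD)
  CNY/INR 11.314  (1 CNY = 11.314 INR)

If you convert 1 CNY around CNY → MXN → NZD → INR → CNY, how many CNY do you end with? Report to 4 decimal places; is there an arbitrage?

Around CNY → MXN → NZD → INR → CNY: 1 ÷ 0.31927 × 0.074373 × 50.360 ÷ 11.314 = 1.036876
Product > 1; profitable direction is CNY → MXN → NZD → INR → CNY.

1.0369 (arbitrage exists)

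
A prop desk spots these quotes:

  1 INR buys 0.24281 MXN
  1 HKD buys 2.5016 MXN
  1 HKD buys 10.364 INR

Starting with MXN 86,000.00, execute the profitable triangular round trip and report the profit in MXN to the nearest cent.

Profit: MXN 511.64

Profitable loop is MXN → HKD → INR → MXN:
MXN 86,000.00 ÷ 2.5016 = HKD 34,378.00
HKD 34,378.00 × 10.364 = INR 356,293.57
INR 356,293.57 × 0.24281 = MXN 86,511.64
Profit = MXN 86,511.64 − MXN 86,000.00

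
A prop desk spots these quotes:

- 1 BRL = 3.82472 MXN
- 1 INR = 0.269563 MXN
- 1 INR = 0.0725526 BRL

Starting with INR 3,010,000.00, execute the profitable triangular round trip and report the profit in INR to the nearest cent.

Profit: INR 88,552.38

Profitable loop is INR → BRL → MXN → INR:
INR 3,010,000.00 × 0.0725526 = BRL 218,383.33
BRL 218,383.33 × 3.82472 = MXN 835,255.07
MXN 835,255.07 ÷ 0.269563 = INR 3,098,552.38
Profit = INR 3,098,552.38 − INR 3,010,000.00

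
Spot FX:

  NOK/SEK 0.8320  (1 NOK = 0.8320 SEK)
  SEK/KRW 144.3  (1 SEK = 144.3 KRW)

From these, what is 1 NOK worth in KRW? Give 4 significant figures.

NOK/KRW = 120.1

1 NOK × 0.8320 = 0.832 SEK
0.832 SEK × 144.3 = 120.058 KRW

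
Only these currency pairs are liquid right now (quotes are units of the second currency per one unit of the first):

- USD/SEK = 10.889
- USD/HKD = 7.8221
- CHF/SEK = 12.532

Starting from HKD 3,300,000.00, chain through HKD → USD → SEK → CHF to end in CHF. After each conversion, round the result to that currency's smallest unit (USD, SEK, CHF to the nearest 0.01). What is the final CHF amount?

CHF 366,571.07

HKD 3,300,000.00 ÷ 7.8221 = USD 421,881.59
USD 421,881.59 × 10.889 = SEK 4,593,868.63
SEK 4,593,868.63 ÷ 12.532 = CHF 366,571.07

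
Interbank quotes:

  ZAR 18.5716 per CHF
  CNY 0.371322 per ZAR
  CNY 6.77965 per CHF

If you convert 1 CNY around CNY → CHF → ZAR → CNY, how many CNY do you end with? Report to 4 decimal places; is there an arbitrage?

1.0172 (arbitrage exists)

Around CNY → CHF → ZAR → CNY: 1 ÷ 6.77965 × 18.5716 × 0.371322 = 1.017168
Product > 1; profitable direction is CNY → CHF → ZAR → CNY.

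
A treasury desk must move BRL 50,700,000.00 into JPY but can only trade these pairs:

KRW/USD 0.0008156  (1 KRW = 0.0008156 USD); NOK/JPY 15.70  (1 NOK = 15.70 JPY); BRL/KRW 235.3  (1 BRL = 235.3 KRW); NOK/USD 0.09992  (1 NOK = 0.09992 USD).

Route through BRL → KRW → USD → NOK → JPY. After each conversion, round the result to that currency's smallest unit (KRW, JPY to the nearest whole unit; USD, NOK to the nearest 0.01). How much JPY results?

JPY 1,528,812,873

BRL 50,700,000.00 × 235.3 = KRW 11,929,710,000
KRW 11,929,710,000 × 0.0008156 = USD 9,729,871.48
USD 9,729,871.48 ÷ 0.09992 = NOK 97,376,616.09
NOK 97,376,616.09 × 15.70 = JPY 1,528,812,873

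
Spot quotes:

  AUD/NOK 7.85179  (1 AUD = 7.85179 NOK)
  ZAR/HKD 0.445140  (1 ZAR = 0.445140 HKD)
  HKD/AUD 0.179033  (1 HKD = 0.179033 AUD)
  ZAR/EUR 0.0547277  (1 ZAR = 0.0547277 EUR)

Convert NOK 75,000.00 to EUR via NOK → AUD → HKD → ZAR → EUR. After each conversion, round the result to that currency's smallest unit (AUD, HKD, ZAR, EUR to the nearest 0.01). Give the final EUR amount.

EUR 6,559.49

NOK 75,000.00 ÷ 7.85179 = AUD 9,551.96
AUD 9,551.96 ÷ 0.179033 = HKD 53,353.07
HKD 53,353.07 ÷ 0.445140 = ZAR 119,856.83
ZAR 119,856.83 × 0.0547277 = EUR 6,559.49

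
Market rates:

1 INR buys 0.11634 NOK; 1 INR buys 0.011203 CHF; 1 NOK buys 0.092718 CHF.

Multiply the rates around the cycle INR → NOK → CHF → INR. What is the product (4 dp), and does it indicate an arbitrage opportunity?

0.9629 (arbitrage exists)

Around INR → NOK → CHF → INR: 1 × 0.11634 × 0.092718 ÷ 0.011203 = 0.962850
Product < 1; profitable direction is INR → CHF → NOK → INR.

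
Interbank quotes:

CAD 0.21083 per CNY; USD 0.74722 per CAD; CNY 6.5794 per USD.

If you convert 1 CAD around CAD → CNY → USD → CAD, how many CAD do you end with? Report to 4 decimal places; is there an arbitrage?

0.9648 (arbitrage exists)

Around CAD → CNY → USD → CAD: 1 ÷ 0.21083 ÷ 6.5794 ÷ 0.74722 = 0.964790
Product < 1; profitable direction is CAD → USD → CNY → CAD.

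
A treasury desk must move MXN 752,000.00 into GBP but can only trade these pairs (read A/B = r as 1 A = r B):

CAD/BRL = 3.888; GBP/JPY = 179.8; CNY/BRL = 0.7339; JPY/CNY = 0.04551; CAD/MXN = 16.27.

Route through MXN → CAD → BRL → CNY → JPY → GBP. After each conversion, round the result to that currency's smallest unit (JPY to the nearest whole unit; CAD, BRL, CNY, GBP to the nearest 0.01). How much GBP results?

GBP 29,924.24

MXN 752,000.00 ÷ 16.27 = CAD 46,220.04
CAD 46,220.04 × 3.888 = BRL 179,703.52
BRL 179,703.52 ÷ 0.7339 = CNY 244,861.04
CNY 244,861.04 ÷ 0.04551 = JPY 5,380,379
JPY 5,380,379 ÷ 179.8 = GBP 29,924.24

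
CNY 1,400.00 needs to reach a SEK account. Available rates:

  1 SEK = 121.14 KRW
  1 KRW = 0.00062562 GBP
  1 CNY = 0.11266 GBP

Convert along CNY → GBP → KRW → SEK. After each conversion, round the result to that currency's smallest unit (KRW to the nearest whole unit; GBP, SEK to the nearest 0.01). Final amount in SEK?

CNY 1,400.00 × 0.11266 = GBP 157.72
GBP 157.72 ÷ 0.00062562 = KRW 252,102
KRW 252,102 ÷ 121.14 = SEK 2,081.08

SEK 2,081.08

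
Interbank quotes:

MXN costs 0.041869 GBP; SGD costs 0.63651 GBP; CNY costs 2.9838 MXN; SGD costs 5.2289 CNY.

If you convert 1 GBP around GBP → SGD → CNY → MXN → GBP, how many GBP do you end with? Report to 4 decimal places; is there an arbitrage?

Around GBP → SGD → CNY → MXN → GBP: 1 ÷ 0.63651 × 5.2289 × 2.9838 × 0.041869 = 1.026284
Product > 1; profitable direction is GBP → SGD → CNY → MXN → GBP.

1.0263 (arbitrage exists)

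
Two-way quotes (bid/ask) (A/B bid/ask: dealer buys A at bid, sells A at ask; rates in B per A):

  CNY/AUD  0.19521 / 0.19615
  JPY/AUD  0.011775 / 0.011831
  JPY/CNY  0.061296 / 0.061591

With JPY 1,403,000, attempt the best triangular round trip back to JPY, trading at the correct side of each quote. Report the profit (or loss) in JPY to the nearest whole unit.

Net profit: JPY 15,961

Best loop JPY → CNY → AUD → JPY:
JPY 1,403,000 × 0.061296 (sell JPY at bid) = CNY 85,998.29
CNY 85,998.29 × 0.19521 (sell CNY at bid) = AUD 16,787.73
AUD 16,787.73 ÷ 0.011831 (buy JPY at ask) = JPY 1,418,961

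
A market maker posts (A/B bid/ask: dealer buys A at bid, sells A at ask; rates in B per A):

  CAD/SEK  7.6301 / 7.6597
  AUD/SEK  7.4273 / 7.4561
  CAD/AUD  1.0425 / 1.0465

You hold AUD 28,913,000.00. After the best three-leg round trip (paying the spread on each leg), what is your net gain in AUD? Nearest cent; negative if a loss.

Best loop AUD → SEK → CAD → AUD:
AUD 28,913,000.00 × 7.4273 (sell AUD at bid) = SEK 214,745,524.90
SEK 214,745,524.90 ÷ 7.6597 (buy CAD at ask) = CAD 28,035,761.83
CAD 28,035,761.83 × 1.0425 (sell CAD at bid) = AUD 29,227,281.71

Net profit: AUD 314,281.71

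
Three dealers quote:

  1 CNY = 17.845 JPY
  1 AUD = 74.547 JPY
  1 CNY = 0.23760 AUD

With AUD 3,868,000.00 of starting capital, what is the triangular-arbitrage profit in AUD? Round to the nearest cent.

Profit: AUD 28,964.15

Profitable loop is AUD → CNY → JPY → AUD:
AUD 3,868,000.00 ÷ 0.23760 = CNY 16,279,461.28
CNY 16,279,461.28 × 17.845 = JPY 290,506,987
JPY 290,506,987 ÷ 74.547 = AUD 3,896,964.15
Profit = AUD 3,896,964.15 − AUD 3,868,000.00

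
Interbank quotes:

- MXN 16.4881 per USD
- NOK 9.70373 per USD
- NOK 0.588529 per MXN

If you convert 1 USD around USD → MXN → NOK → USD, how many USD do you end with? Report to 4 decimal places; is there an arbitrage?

Around USD → MXN → NOK → USD: 1 × 16.4881 × 0.588529 ÷ 9.70373 = 0.999999
Product ≈ 1 (deviation 0.000%, within rounding noise).

1.0000 (no arbitrage)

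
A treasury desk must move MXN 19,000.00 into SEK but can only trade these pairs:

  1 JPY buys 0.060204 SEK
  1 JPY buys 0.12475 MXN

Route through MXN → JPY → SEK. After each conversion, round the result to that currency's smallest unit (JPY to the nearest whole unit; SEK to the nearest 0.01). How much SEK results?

MXN 19,000.00 ÷ 0.12475 = JPY 152,305
JPY 152,305 × 0.060204 = SEK 9,169.37

SEK 9,169.37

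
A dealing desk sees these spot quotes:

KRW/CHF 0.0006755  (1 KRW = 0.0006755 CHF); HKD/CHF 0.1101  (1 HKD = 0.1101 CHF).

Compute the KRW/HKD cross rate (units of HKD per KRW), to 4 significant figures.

1 KRW × 0.0006755 = 0.0006755 CHF
0.0006755 CHF ÷ 0.1101 = 0.00613533 HKD

KRW/HKD = 0.006135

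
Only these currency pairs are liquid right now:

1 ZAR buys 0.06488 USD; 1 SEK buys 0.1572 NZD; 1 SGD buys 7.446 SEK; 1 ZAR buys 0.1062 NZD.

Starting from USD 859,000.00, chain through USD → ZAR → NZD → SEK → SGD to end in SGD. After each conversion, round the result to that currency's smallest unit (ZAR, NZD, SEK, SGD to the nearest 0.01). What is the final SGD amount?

USD 859,000.00 ÷ 0.06488 = ZAR 13,239,827.37
ZAR 13,239,827.37 × 0.1062 = NZD 1,406,069.67
NZD 1,406,069.67 ÷ 0.1572 = SEK 8,944,463.55
SEK 8,944,463.55 ÷ 7.446 = SGD 1,201,244.10

SGD 1,201,244.10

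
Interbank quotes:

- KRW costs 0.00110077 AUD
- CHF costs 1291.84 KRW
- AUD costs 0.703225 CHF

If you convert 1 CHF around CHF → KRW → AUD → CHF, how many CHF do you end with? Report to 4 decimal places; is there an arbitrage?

1.0000 (no arbitrage)

Around CHF → KRW → AUD → CHF: 1 × 1291.84 × 0.00110077 × 0.703225 = 0.999999
Product ≈ 1 (deviation 0.000%, within rounding noise).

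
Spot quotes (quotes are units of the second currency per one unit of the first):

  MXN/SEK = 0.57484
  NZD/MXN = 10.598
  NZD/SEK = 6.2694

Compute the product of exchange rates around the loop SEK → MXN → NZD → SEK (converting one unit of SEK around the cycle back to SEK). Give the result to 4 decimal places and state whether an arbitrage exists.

Around SEK → MXN → NZD → SEK: 1 ÷ 0.57484 ÷ 10.598 × 6.2694 = 1.029094
Product > 1; profitable direction is SEK → MXN → NZD → SEK.

1.0291 (arbitrage exists)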